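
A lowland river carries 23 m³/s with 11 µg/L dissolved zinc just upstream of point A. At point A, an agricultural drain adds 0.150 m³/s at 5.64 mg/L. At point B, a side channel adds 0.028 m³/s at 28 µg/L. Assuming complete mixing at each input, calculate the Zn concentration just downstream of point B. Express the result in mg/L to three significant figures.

0.0474 mg/L

11 µg/L = 0.011 mg/L.
After input A: C = (23·0.011 + 0.15·5.64) / 23.15 = 0.04747 mg/L.
28 µg/L = 0.028 mg/L.
After input B: C = (23.15·0.04747 + 0.028·0.028) / 23.18 = 0.04745 mg/L.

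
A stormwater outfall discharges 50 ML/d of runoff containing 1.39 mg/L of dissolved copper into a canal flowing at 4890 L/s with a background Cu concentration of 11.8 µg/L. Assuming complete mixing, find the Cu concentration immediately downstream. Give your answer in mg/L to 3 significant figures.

50 ML/d = 0.5787 m³/s.
4890 L/s = 4.89 m³/s.
11.8 µg/L = 0.0118 mg/L.
By mass balance at complete mixing, C = (0.5787·1.39 + 4.89·0.0118) / (0.5787 + 4.89) = 0.8621/5.469 = 0.1576 mg/L.

0.158 mg/L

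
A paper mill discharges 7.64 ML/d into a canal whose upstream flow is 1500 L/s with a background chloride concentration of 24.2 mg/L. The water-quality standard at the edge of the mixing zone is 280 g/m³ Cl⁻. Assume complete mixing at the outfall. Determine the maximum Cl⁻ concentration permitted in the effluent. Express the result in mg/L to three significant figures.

7.64 ML/d = 0.08843 m³/s.
1500 L/s = 1.5 m³/s.
Mass balance: 280·1.588 = 0.08843·Cₑ + 1.5·24.2.
Cₑ = (444.8 − 36.3) / 0.08843 = 4619 mg/L.

4620 mg/L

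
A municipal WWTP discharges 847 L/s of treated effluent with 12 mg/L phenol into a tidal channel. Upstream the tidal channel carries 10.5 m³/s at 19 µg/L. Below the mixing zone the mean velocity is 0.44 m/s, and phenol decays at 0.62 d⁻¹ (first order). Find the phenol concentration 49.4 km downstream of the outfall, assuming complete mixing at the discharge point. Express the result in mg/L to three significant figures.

847 L/s = 0.847 m³/s.
19 µg/L = 0.019 mg/L.
After complete mixing, C₀ = (0.847·12 + 10.5·0.019) / 11.35 = 0.9133 mg/L.
Travel time t = 4.94e+04 m / 0.44 m/s = 1.123e+05 s = 1.299 d.
C = 0.9133·exp(−0.62·1.299) = 0.9133·0.4468 = 0.4081 mg/L.

0.408 mg/L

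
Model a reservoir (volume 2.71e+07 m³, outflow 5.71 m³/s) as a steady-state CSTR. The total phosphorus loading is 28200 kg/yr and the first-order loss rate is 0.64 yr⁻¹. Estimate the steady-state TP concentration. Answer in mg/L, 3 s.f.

0.143 mg/L

Outflow Q = 5.71 m³/s × 3.156e+07 s/yr = 1.802e+08 m³/yr.
Steady-state CSTR mass balance: W = Q·C + k·V·C, so C = W/(Q + kV).
Q + kV = 1.802e+08 + 0.64·2.71e+07 = 1.975e+08 m³/yr.
C = 28200/1.975e+08 = 0.0001428 kg/m³ = 0.1428 mg/L.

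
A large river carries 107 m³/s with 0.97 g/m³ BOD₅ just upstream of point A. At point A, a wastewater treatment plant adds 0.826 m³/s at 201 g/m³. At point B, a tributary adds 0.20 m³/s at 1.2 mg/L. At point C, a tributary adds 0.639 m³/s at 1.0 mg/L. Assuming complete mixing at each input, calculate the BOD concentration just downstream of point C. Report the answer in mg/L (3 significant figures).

2.49 mg/L

After input A: C = (107·0.97 + 0.826·201) / 107.8 = 2.502 mg/L.
After input B: C = (107.8·2.502 + 0.2·1.2) / 108 = 2.5 mg/L.
After input C: C = (108·2.5 + 0.639·1) / 108.7 = 2.491 mg/L.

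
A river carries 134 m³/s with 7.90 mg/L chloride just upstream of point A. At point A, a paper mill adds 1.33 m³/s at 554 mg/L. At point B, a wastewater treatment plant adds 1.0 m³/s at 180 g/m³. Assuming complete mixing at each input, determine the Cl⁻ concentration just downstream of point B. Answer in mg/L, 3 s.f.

After input A: C = (134·7.9 + 1.33·554) / 135.3 = 13.27 mg/L.
After input B: C = (135.3·13.27 + 1·180) / 136.3 = 14.49 mg/L.

14.5 mg/L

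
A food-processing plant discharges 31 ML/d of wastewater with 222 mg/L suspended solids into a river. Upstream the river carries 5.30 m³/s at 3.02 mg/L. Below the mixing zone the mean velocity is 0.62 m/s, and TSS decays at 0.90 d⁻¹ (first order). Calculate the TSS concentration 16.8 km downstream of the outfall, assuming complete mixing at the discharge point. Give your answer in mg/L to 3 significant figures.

31 ML/d = 0.3588 m³/s.
After complete mixing, C₀ = (0.3588·222 + 5.3·3.02) / 5.659 = 16.9 mg/L.
Travel time t = 1.68e+04 m / 0.62 m/s = 2.71e+04 s = 0.3136 d.
C = 16.9·exp(−0.90·0.3136) = 16.9·0.7541 = 12.75 mg/L.

12.7 mg/L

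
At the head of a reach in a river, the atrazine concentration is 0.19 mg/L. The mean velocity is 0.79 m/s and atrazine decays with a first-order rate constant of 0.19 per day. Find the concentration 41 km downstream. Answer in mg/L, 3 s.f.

0.170 mg/L

Travel time t = 41 km / 0.79 m/s = 4.1e+04/0.79 = 5.19e+04 s = 0.6007 d.
First-order decay: C = 0.19·exp(−0.19·0.6007) = 0.19·0.8921 = 0.1695 mg/L.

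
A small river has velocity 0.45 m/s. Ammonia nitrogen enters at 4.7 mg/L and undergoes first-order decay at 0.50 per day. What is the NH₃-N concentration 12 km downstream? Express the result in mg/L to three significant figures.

Travel time t = 12 km / 0.45 m/s = 1.2e+04/0.45 = 2.667e+04 s = 0.3086 d.
First-order decay: C = 4.7·exp(−0.50·0.3086) = 4.7·0.857 = 4.028 mg/L.

4.03 mg/L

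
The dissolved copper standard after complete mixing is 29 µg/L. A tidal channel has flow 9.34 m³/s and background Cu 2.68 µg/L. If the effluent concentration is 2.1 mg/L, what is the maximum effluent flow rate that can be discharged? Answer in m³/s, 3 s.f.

2.68 µg/L = 0.00268 mg/L.
29 µg/L = 0.029 mg/L.
Mass balance at complete mixing: C_std·(Q_w + Q_r) = Q_w·C_e + Q_r·C_b.
Rearranging, Q_w = Q_r·(C_std − C_b)/(C_e − C_std) = 9.34·(0.029 − 0.00268) / (2.1 − 0.029) = 0.1187 m³/s.

0.119 m³/s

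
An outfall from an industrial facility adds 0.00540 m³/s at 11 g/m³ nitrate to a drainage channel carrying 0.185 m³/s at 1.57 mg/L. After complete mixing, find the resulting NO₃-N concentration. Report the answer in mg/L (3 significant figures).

1.84 mg/L

Conservation of mass across the mixing zone: C = (0.0054·11 + 0.185·1.57) / (0.0054 + 0.185) = 0.3498/0.1904 = 1.837 mg/L.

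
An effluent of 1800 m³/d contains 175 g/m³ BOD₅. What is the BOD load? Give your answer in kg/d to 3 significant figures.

315 kg/d

1800 m³/d = 0.02083 m³/s.
Mass flux = Q·C = 0.02083 m³/s × 175 g/m³ = 3.646 g/s.
= 3.646 g/s × 86.4 = 315 kg/d.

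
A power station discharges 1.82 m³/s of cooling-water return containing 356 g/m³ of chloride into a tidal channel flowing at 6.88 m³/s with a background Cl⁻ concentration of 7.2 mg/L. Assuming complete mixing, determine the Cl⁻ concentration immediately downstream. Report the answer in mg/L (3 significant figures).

80.2 mg/L

Conservation of mass across the mixing zone: C = (1.82·356 + 6.88·7.2) / (1.82 + 6.88) = 697.5/8.7 = 80.17 mg/L.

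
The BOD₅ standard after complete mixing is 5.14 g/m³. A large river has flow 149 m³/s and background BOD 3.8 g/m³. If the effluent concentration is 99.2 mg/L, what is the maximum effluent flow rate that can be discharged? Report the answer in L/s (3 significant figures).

2120 L/s

Mass balance at complete mixing: C_std·(Q_w + Q_r) = Q_w·C_e + Q_r·C_b.
Rearranging, Q_w = Q_r·(C_std − C_b)/(C_e − C_std) = 149·(5.14 − 3.8) / (99.2 − 5.14) = 2.123 m³/s.
= 2123 L/s.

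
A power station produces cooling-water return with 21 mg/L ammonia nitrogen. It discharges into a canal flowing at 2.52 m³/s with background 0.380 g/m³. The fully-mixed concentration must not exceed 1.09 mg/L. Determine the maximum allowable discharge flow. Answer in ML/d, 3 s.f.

7.76 ML/d

Mass balance at complete mixing: C_std·(Q_w + Q_r) = Q_w·C_e + Q_r·C_b.
Rearranging, Q_w = Q_r·(C_std − C_b)/(C_e − C_std) = 2.52·(1.09 − 0.38) / (21 − 1.09) = 0.08986 m³/s.
= 7.764 ML/d.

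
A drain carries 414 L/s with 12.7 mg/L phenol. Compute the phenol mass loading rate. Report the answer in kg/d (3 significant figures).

414 L/s = 0.414 m³/s.
Mass flux = Q·C = 0.414 m³/s × 12.7 g/m³ = 5.258 g/s.
= 5.258 g/s × 86.4 = 454.3 kg/d.

454 kg/d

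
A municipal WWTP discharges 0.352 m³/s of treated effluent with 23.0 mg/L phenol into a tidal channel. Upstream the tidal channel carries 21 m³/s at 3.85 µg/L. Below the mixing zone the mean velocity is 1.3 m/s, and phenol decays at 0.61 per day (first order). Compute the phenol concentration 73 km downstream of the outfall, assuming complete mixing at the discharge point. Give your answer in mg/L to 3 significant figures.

0.258 mg/L

3.85 µg/L = 0.00385 mg/L.
After complete mixing, C₀ = (0.352·23 + 21·0.00385) / 21.35 = 0.383 mg/L.
Travel time t = 7.3e+04 m / 1.3 m/s = 5.615e+04 s = 0.6499 d.
C = 0.383·exp(−0.61·0.6499) = 0.383·0.6727 = 0.2576 mg/L.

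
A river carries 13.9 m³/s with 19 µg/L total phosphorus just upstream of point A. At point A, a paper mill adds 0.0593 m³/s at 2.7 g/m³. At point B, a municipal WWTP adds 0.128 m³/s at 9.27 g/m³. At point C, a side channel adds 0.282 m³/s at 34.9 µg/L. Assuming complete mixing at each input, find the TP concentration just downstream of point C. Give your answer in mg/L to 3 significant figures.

0.113 mg/L

19 µg/L = 0.019 mg/L.
After input A: C = (13.9·0.019 + 0.0593·2.7) / 13.96 = 0.03039 mg/L.
After input B: C = (13.96·0.03039 + 0.128·9.27) / 14.09 = 0.1143 mg/L.
34.9 µg/L = 0.0349 mg/L.
After input C: C = (14.09·0.1143 + 0.282·0.0349) / 14.37 = 0.1128 mg/L.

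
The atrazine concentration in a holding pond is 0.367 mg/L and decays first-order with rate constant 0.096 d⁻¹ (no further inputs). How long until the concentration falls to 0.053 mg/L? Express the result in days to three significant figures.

20.2 d

t = ln(C₀/C)/k = ln(0.367/0.053)/0.096 = 1.935/0.096 = 20.16 d.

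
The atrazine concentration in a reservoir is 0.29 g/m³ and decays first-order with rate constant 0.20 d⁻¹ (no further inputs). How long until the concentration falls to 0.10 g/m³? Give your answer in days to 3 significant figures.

t = ln(C₀/C)/k = ln(0.29/0.10)/0.20 = 1.065/0.20 = 5.324 d.

5.32 d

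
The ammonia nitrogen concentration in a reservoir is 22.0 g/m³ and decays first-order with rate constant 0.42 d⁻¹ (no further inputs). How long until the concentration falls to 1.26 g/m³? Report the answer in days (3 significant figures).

t = ln(C₀/C)/k = ln(22.0/1.26)/0.42 = 2.86/0.42 = 6.809 d.

6.81 d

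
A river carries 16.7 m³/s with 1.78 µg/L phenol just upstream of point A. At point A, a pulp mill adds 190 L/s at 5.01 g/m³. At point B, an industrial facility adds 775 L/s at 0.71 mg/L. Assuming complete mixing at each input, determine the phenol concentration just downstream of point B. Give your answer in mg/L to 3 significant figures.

1.78 µg/L = 0.00178 mg/L.
190 L/s = 0.19 m³/s.
After input A: C = (16.7·0.00178 + 0.19·5.01) / 16.89 = 0.05812 mg/L.
775 L/s = 0.775 m³/s.
After input B: C = (16.89·0.05812 + 0.775·0.71) / 17.66 = 0.08672 mg/L.

0.0867 mg/L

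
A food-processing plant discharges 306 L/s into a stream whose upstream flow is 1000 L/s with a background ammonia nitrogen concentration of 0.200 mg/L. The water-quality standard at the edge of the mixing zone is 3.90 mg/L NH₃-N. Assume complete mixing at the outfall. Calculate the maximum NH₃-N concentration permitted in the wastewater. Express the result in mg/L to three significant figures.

306 L/s = 0.306 m³/s.
1000 L/s = 1 m³/s.
Mass balance: 3.9·1.306 = 0.306·Cₑ + 1·0.2.
Cₑ = (5.093 − 0.2) / 0.306 = 15.99 mg/L.

16.0 mg/L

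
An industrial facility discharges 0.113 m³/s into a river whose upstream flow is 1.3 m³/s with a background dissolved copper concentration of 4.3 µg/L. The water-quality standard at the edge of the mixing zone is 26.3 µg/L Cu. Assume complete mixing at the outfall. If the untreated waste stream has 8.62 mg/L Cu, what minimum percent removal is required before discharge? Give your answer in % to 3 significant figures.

96.8 %

4.3 µg/L = 0.0043 mg/L.
26.3 µg/L = 0.0263 mg/L.
Mass balance: 0.0263·1.413 = 0.113·Cₑ + 1.3·0.0043.
Cₑ = (0.03716 − 0.00559) / 0.113 = 0.2794 mg/L.
Required removal = 1 − 0.2794/8.62 = 96.76 %.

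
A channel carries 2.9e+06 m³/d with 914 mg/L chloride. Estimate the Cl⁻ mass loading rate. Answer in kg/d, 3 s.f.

2.9e+06 m³/d = 33.56 m³/s.
Mass flux = Q·C = 33.56 m³/s × 914 g/m³ = 3.068e+04 g/s.
= 3.068e+04 g/s × 86.4 = 2.651e+06 kg/d.

2.65e+06 kg/d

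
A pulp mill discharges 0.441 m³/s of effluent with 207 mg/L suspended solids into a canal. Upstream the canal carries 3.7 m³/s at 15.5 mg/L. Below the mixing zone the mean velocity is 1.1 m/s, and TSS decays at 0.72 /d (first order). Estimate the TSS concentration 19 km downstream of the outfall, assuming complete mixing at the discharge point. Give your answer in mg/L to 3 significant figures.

After complete mixing, C₀ = (0.441·207 + 3.7·15.5) / 4.141 = 35.89 mg/L.
Travel time t = 1.9e+04 m / 1.1 m/s = 1.727e+04 s = 0.1999 d.
C = 35.89·exp(−0.72·0.1999) = 35.89·0.8659 = 31.08 mg/L.

31.1 mg/L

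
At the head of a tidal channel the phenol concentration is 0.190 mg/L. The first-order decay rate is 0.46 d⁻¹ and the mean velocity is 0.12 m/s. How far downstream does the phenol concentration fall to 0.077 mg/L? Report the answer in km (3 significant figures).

From C = C₀·e^(−kt), t = ln(C₀/C)/k = ln(0.190/0.077)/0.46 = 0.9032/0.46 = 1.964 d.
Distance = v·t = 0.12 m/s × 1.696e+05 s = 2.036e+04 m = 20.36 km.

20.4 km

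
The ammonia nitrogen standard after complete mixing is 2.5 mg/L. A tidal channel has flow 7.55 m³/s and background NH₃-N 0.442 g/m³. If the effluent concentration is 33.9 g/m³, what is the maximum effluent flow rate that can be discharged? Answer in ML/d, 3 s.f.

Mass balance at complete mixing: C_std·(Q_w + Q_r) = Q_w·C_e + Q_r·C_b.
Rearranging, Q_w = Q_r·(C_std − C_b)/(C_e − C_std) = 7.55·(2.5 − 0.442) / (33.9 − 2.5) = 0.4948 m³/s.
= 42.75 ML/d.

42.8 ML/d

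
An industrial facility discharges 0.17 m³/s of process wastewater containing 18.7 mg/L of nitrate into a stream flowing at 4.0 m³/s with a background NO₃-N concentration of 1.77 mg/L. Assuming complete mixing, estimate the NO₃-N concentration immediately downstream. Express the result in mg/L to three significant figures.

Flow-weighted mixing gives C = (0.17·18.7 + 4·1.77) / (0.17 + 4) = 10.26/4.17 = 2.46 mg/L.

2.46 mg/L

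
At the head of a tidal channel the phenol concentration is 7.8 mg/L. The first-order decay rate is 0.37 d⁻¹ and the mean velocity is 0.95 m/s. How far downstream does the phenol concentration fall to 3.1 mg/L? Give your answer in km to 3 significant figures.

205 km

From C = C₀·e^(−kt), t = ln(C₀/C)/k = ln(7.8/3.1)/0.37 = 0.9227/0.37 = 2.494 d.
Distance = v·t = 0.95 m/s × 2.155e+05 s = 2.047e+05 m = 204.7 km.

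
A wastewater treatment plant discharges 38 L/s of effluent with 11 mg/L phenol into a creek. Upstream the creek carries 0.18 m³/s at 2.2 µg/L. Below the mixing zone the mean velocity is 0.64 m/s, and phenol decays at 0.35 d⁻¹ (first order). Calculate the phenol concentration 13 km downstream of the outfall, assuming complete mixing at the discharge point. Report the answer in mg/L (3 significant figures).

1.77 mg/L

38 L/s = 0.038 m³/s.
2.2 µg/L = 0.0022 mg/L.
After complete mixing, C₀ = (0.038·11 + 0.18·0.0022) / 0.218 = 1.919 mg/L.
Travel time t = 1.3e+04 m / 0.64 m/s = 2.031e+04 s = 0.2351 d.
C = 1.919·exp(−0.35·0.2351) = 1.919·0.921 = 1.768 mg/L.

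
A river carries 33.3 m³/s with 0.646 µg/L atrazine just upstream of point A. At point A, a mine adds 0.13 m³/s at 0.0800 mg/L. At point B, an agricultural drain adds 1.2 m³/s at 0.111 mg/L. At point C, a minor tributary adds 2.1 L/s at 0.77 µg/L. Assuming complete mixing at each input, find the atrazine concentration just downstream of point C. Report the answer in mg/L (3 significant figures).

0.646 µg/L = 0.000646 mg/L.
After input A: C = (33.3·0.000646 + 0.13·0.08) / 33.43 = 0.0009546 mg/L.
After input B: C = (33.43·0.0009546 + 1.2·0.111) / 34.63 = 0.004768 mg/L.
2.1 L/s = 0.0021 m³/s.
0.77 µg/L = 0.00077 mg/L.
After input C: C = (34.63·0.004768 + 0.0021·0.00077) / 34.63 = 0.004768 mg/L.

0.00477 mg/L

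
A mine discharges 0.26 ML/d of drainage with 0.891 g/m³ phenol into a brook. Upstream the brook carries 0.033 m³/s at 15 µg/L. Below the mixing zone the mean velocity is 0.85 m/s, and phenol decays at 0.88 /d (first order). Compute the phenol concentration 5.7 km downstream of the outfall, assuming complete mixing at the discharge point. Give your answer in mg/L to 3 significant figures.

0.26 ML/d = 0.003009 m³/s.
15 µg/L = 0.015 mg/L.
After complete mixing, C₀ = (0.003009·0.891 + 0.033·0.015) / 0.03601 = 0.08821 mg/L.
Travel time t = 5700 m / 0.85 m/s = 6706 s = 0.07761 d.
C = 0.08821·exp(−0.88·0.07761) = 0.08821·0.934 = 0.08238 mg/L.

0.0824 mg/L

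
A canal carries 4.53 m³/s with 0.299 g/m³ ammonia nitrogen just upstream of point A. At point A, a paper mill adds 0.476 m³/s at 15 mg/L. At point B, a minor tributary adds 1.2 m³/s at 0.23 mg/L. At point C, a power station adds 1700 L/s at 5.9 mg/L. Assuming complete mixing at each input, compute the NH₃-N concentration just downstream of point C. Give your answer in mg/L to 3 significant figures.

After input A: C = (4.53·0.299 + 0.476·15) / 5.006 = 1.697 mg/L.
After input B: C = (5.006·1.697 + 1.2·0.23) / 6.206 = 1.413 mg/L.
1700 L/s = 1.7 m³/s.
After input C: C = (6.206·1.413 + 1.7·5.9) / 7.906 = 2.378 mg/L.

2.38 mg/L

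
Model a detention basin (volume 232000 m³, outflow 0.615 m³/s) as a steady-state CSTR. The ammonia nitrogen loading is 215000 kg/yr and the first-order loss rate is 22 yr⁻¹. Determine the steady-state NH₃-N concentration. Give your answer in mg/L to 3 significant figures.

Outflow Q = 0.615 m³/s × 3.156e+07 s/yr = 1.941e+07 m³/yr.
Steady-state CSTR mass balance: W = Q·C + k·V·C, so C = W/(Q + kV).
Q + kV = 1.941e+07 + 22·232000 = 2.451e+07 m³/yr.
C = 215000/2.451e+07 = 0.008771 kg/m³ = 8.771 mg/L.

8.77 mg/L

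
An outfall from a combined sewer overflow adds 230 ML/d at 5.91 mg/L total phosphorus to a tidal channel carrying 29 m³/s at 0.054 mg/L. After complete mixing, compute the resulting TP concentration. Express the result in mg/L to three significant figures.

230 ML/d = 2.662 m³/s.
By mass balance at complete mixing, C = (2.662·5.91 + 29·0.054) / (2.662 + 29) = 17.3/31.66 = 0.5464 mg/L.

0.546 mg/L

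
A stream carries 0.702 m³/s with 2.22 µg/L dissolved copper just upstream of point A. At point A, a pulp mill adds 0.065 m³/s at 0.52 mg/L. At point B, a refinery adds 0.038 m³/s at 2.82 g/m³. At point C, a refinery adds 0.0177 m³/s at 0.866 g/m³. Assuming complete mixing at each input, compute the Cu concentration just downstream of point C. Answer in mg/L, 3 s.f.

2.22 µg/L = 0.00222 mg/L.
After input A: C = (0.702·0.00222 + 0.065·0.52) / 0.767 = 0.0461 mg/L.
After input B: C = (0.767·0.0461 + 0.038·2.82) / 0.805 = 0.177 mg/L.
After input C: C = (0.805·0.177 + 0.0177·0.866) / 0.8227 = 0.1919 mg/L.

0.192 mg/L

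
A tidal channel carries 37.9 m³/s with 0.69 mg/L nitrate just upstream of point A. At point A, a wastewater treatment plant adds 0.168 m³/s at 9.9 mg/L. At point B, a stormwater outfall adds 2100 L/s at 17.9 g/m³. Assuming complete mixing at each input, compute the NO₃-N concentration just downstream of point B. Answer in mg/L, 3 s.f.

1.63 mg/L

After input A: C = (37.9·0.69 + 0.168·9.9) / 38.07 = 0.7306 mg/L.
2100 L/s = 2.1 m³/s.
After input B: C = (38.07·0.7306 + 2.1·17.9) / 40.17 = 1.628 mg/L.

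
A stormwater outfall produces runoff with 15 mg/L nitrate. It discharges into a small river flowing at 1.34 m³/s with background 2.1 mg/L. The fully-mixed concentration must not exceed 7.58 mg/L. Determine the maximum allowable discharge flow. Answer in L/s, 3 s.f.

Mass balance at complete mixing: C_std·(Q_w + Q_r) = Q_w·C_e + Q_r·C_b.
Rearranging, Q_w = Q_r·(C_std − C_b)/(C_e − C_std) = 1.34·(7.58 − 2.1) / (15 − 7.58) = 0.9896 m³/s.
= 989.6 L/s.

990 L/s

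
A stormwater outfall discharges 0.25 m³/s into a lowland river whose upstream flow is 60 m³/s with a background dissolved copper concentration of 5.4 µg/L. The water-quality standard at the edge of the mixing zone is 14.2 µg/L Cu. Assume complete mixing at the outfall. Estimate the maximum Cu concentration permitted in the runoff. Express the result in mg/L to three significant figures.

5.4 µg/L = 0.0054 mg/L.
14.2 µg/L = 0.0142 mg/L.
Mass balance: 0.0142·60.25 = 0.25·Cₑ + 60·0.0054.
Cₑ = (0.8555 − 0.324) / 0.25 = 2.126 mg/L.

2.13 mg/L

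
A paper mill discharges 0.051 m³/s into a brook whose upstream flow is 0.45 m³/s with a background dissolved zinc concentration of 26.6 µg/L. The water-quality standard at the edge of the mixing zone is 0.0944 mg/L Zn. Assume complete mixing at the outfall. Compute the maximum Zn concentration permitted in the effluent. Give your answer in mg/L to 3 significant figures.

0.693 mg/L

26.6 µg/L = 0.0266 mg/L.
Mass balance: 0.0944·0.501 = 0.051·Cₑ + 0.45·0.0266.
Cₑ = (0.04729 − 0.01197) / 0.051 = 0.6926 mg/L.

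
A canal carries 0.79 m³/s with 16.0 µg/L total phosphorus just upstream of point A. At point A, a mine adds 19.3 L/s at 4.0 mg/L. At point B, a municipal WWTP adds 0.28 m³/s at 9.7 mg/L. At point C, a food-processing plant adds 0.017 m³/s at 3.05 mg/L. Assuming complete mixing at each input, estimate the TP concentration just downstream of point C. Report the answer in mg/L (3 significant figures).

16.0 µg/L = 0.016 mg/L.
19.3 L/s = 0.0193 m³/s.
After input A: C = (0.79·0.016 + 0.0193·4) / 0.8093 = 0.111 mg/L.
After input B: C = (0.8093·0.111 + 0.28·9.7) / 1.089 = 2.576 mg/L.
After input C: C = (1.089·2.576 + 0.017·3.05) / 1.106 = 2.583 mg/L.

2.58 mg/L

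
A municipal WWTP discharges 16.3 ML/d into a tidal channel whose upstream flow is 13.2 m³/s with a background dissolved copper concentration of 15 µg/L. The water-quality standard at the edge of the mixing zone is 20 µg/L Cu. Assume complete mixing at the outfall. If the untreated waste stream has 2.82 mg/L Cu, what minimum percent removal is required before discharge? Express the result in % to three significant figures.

86.9 %

16.3 ML/d = 0.1887 m³/s.
15 µg/L = 0.015 mg/L.
20 µg/L = 0.02 mg/L.
Mass balance: 0.02·13.39 = 0.1887·Cₑ + 13.2·0.015.
Cₑ = (0.2678 − 0.198) / 0.1887 = 0.3698 mg/L.
Required removal = 1 − 0.3698/2.82 = 86.89 %.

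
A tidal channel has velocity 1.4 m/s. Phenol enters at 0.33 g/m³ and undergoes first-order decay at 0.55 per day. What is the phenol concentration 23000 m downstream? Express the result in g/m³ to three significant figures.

Travel time t = 23000 m / 1.4 m/s = 2.3e+04/1.4 = 1.643e+04 s = 0.1901 d.
First-order decay: C = 0.33·exp(−0.55·0.1901) = 0.33·0.9007 = 0.2972 g/m³.

0.297 g/m³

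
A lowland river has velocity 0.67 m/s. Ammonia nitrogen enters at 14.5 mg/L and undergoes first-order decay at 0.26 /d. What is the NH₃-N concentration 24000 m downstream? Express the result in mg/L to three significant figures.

13.0 mg/L

Travel time t = 24000 m / 0.67 m/s = 2.4e+04/0.67 = 3.582e+04 s = 0.4146 d.
First-order decay: C = 14.5·exp(−0.26·0.4146) = 14.5·0.8978 = 13.02 mg/L.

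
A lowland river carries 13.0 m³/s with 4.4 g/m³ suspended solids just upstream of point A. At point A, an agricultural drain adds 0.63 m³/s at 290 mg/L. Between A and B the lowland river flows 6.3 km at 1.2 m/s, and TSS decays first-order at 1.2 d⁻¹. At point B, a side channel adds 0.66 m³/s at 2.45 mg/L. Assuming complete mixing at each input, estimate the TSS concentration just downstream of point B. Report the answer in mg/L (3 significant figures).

After input A: C = (13·4.4 + 0.63·290) / 13.63 = 17.6 mg/L.
Over the 6.3 km reach to input B (t = 5250 s = 0.06076 d), decay gives C = 17.6·exp(−1.2·0.06076) = 16.36 mg/L.
After input B: C = (13.63·16.36 + 0.66·2.45) / 14.29 = 15.72 mg/L.

15.7 mg/L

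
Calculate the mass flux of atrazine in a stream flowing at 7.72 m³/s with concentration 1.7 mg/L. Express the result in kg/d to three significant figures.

1130 kg/d

Mass flux = Q·C = 7.72 m³/s × 1.7 g/m³ = 13.12 g/s.
= 13.12 g/s × 86.4 = 1134 kg/d.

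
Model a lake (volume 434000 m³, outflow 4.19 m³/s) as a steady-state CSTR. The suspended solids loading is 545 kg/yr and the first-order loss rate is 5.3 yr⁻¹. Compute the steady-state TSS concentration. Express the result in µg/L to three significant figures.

Outflow Q = 4.19 m³/s × 3.156e+07 s/yr = 1.322e+08 m³/yr.
Steady-state CSTR mass balance: W = Q·C + k·V·C, so C = W/(Q + kV).
Q + kV = 1.322e+08 + 5.3·434000 = 1.345e+08 m³/yr.
C = 545/1.345e+08 = 4.051e-06 kg/m³ = 0.004051 mg/L = 4.051 µg/L.

4.05 µg/L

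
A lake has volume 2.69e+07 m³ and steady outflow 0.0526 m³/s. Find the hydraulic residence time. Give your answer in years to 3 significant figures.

Q = 0.0526 m³/s × 3.156e+07 s/yr = 1.66e+06 m³/yr.
Hydraulic residence time τ = V/Q = 2.69e+07/1.66e+06 = 16.21 yr.

16.2 yr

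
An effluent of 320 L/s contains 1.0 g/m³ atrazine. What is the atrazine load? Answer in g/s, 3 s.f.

0.320 g/s

320 L/s = 0.32 m³/s.
Mass flux = Q·C = 0.32 m³/s × 1 g/m³ = 0.32 g/s.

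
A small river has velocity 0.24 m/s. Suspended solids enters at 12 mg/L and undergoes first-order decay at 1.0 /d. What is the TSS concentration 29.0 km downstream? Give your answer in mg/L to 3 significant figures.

Travel time t = 29.0 km / 0.24 m/s = 2.9e+04/0.24 = 1.208e+05 s = 1.399 d.
First-order decay: C = 12·exp(−1.0·1.399) = 12·0.247 = 2.964 mg/L.

2.96 mg/L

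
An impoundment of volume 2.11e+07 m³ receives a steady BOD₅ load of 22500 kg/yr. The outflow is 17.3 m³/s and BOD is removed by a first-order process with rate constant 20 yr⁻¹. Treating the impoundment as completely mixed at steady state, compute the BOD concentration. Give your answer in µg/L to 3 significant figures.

23.2 µg/L

Outflow Q = 17.3 m³/s × 3.156e+07 s/yr = 5.459e+08 m³/yr.
Steady-state CSTR mass balance: W = Q·C + k·V·C, so C = W/(Q + kV).
Q + kV = 5.459e+08 + 20·2.11e+07 = 9.679e+08 m³/yr.
C = 22500/9.679e+08 = 2.325e-05 kg/m³ = 0.02325 mg/L = 23.25 µg/L.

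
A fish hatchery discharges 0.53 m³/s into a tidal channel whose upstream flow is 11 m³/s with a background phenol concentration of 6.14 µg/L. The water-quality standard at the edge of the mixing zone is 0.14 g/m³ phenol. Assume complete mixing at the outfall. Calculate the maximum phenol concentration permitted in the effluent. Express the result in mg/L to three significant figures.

2.92 mg/L

6.14 µg/L = 0.00614 mg/L.
Mass balance: 0.14·11.53 = 0.53·Cₑ + 11·0.00614.
Cₑ = (1.614 − 0.06754) / 0.53 = 2.918 mg/L.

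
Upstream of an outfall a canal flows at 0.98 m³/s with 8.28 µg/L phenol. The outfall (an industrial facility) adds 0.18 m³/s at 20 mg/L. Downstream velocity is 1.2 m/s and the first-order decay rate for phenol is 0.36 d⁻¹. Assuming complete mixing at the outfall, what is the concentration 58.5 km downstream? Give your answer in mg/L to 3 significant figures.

8.28 µg/L = 0.00828 mg/L.
After complete mixing, C₀ = (0.18·20 + 0.98·0.00828) / 1.16 = 3.11 mg/L.
Travel time t = 5.85e+04 m / 1.2 m/s = 4.875e+04 s = 0.5642 d.
C = 3.11·exp(−0.36·0.5642) = 3.11·0.8162 = 2.539 mg/L.

2.54 mg/L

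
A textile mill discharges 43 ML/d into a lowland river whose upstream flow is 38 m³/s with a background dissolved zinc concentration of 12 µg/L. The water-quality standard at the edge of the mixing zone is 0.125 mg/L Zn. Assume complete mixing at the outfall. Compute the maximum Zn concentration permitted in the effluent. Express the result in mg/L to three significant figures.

8.75 mg/L

43 ML/d = 0.4977 m³/s.
12 µg/L = 0.012 mg/L.
Mass balance: 0.125·38.5 = 0.4977·Cₑ + 38·0.012.
Cₑ = (4.812 − 0.456) / 0.4977 = 8.753 mg/L.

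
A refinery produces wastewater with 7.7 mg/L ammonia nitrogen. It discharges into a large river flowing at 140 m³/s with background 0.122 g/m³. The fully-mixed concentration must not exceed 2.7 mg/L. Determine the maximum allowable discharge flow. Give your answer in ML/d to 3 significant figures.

6240 ML/d

Mass balance at complete mixing: C_std·(Q_w + Q_r) = Q_w·C_e + Q_r·C_b.
Rearranging, Q_w = Q_r·(C_std − C_b)/(C_e − C_std) = 140·(2.7 − 0.122) / (7.7 − 2.7) = 72.18 m³/s.
= 6237 ML/d.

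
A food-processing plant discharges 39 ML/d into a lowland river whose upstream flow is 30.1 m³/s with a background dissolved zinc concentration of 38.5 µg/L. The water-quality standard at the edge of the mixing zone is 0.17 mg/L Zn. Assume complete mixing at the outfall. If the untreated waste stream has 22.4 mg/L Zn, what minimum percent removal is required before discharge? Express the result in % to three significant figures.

60.1 %

39 ML/d = 0.4514 m³/s.
38.5 µg/L = 0.0385 mg/L.
Mass balance: 0.17·30.55 = 0.4514·Cₑ + 30.1·0.0385.
Cₑ = (5.194 − 1.159) / 0.4514 = 8.939 mg/L.
Required removal = 1 − 8.939/22.4 = 60.09 %.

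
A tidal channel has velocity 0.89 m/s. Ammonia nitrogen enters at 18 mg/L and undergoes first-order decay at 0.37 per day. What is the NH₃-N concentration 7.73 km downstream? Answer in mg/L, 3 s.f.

17.3 mg/L

Travel time t = 7.73 km / 0.89 m/s = 7730/0.89 = 8685 s = 0.1005 d.
First-order decay: C = 18·exp(−0.37·0.1005) = 18·0.9635 = 17.34 mg/L.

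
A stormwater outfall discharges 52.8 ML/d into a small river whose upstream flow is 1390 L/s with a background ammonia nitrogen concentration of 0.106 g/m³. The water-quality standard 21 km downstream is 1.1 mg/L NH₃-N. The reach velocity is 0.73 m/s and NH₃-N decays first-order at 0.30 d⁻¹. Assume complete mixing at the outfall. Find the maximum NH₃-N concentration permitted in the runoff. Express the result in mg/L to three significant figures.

3.74 mg/L

52.8 ML/d = 0.6111 m³/s.
1390 L/s = 1.39 m³/s.
Travel time to the compliance point: t = 2.1e+04/0.73 = 2.877e+04 s = 0.333 d; decay factor exp(−0.30·0.333) = 0.9049.
So the concentration just after mixing may be at most 1.1/0.9049 = 1.216 mg/L.
Mass balance: 1.216·2.001 = 0.6111·Cₑ + 1.39·0.106.
Cₑ = (2.432 − 0.1473) / 0.6111 = 3.739 mg/L.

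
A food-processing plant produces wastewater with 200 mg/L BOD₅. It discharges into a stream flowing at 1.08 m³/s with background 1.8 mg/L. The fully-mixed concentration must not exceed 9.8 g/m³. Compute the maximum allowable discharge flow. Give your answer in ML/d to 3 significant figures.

Mass balance at complete mixing: C_std·(Q_w + Q_r) = Q_w·C_e + Q_r·C_b.
Rearranging, Q_w = Q_r·(C_std − C_b)/(C_e − C_std) = 1.08·(9.8 − 1.8) / (200 − 9.8) = 0.04543 m³/s.
= 3.925 ML/d.

3.92 ML/d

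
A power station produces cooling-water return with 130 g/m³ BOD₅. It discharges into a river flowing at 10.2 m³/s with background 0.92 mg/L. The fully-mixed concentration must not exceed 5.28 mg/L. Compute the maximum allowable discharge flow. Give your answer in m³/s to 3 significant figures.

0.357 m³/s

Mass balance at complete mixing: C_std·(Q_w + Q_r) = Q_w·C_e + Q_r·C_b.
Rearranging, Q_w = Q_r·(C_std − C_b)/(C_e − C_std) = 10.2·(5.28 − 0.92) / (130 − 5.28) = 0.3566 m³/s.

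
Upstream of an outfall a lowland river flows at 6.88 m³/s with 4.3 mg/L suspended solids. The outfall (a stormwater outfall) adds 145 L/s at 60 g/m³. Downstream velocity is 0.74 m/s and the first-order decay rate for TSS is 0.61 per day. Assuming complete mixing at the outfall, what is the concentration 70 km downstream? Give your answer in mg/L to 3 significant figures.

2.79 mg/L

145 L/s = 0.145 m³/s.
After complete mixing, C₀ = (0.145·60 + 6.88·4.3) / 7.025 = 5.45 mg/L.
Travel time t = 7e+04 m / 0.74 m/s = 9.459e+04 s = 1.095 d.
C = 5.45·exp(−0.61·1.095) = 5.45·0.5128 = 2.795 mg/L.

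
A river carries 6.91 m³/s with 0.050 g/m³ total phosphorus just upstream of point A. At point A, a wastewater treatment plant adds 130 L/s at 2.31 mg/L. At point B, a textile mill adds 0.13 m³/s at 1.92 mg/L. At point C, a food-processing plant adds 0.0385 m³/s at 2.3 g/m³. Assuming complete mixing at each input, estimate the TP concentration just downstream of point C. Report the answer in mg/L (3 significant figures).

0.136 mg/L

130 L/s = 0.13 m³/s.
After input A: C = (6.91·0.05 + 0.13·2.31) / 7.04 = 0.09173 mg/L.
After input B: C = (7.04·0.09173 + 0.13·1.92) / 7.17 = 0.1249 mg/L.
After input C: C = (7.17·0.1249 + 0.0385·2.3) / 7.208 = 0.1365 mg/L.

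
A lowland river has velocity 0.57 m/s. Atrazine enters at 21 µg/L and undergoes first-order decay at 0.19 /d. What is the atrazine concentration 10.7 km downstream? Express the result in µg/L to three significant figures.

20.2 µg/L

Travel time t = 10.7 km / 0.57 m/s = 1.07e+04/0.57 = 1.877e+04 s = 0.2173 d.
First-order decay: C = 21·exp(−0.19·0.2173) = 21·0.9596 = 20.15 µg/L.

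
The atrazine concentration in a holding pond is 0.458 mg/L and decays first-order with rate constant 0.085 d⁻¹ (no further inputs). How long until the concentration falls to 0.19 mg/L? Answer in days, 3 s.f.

10.4 d

t = ln(C₀/C)/k = ln(0.458/0.19)/0.085 = 0.8798/0.085 = 10.35 d.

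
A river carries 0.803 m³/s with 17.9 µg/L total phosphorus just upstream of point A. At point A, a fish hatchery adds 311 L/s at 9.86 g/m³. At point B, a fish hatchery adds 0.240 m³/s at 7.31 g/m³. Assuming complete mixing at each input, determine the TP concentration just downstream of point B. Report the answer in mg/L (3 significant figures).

3.57 mg/L

17.9 µg/L = 0.0179 mg/L.
311 L/s = 0.311 m³/s.
After input A: C = (0.803·0.0179 + 0.311·9.86) / 1.114 = 2.766 mg/L.
After input B: C = (1.114·2.766 + 0.24·7.31) / 1.354 = 3.571 mg/L.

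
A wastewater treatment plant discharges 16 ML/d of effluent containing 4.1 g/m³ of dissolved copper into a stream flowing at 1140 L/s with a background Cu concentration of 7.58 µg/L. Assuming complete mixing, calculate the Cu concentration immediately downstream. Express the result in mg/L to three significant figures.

0.579 mg/L

16 ML/d = 0.1852 m³/s.
1140 L/s = 1.14 m³/s.
7.58 µg/L = 0.00758 mg/L.
Conservation of mass across the mixing zone: C = (0.1852·4.1 + 1.14·0.00758) / (0.1852 + 1.14) = 0.7679/1.325 = 0.5795 mg/L.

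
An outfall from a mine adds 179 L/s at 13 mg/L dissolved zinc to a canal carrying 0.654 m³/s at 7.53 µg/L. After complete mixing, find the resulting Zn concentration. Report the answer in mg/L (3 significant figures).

2.80 mg/L

179 L/s = 0.179 m³/s.
7.53 µg/L = 0.00753 mg/L.
By mass balance at complete mixing, C = (0.179·13 + 0.654·0.00753) / (0.179 + 0.654) = 2.332/0.833 = 2.799 mg/L.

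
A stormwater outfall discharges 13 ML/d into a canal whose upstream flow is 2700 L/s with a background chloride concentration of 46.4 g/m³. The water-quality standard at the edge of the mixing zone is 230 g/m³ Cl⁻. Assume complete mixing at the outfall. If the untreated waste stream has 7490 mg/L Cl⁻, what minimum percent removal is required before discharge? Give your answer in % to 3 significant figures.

52.9 %

13 ML/d = 0.1505 m³/s.
2700 L/s = 2.7 m³/s.
Mass balance: 230·2.85 = 0.1505·Cₑ + 2.7·46.4.
Cₑ = (655.6 − 125.3) / 0.1505 = 3525 mg/L.
Required removal = 1 − 3525/7490 = 52.94 %.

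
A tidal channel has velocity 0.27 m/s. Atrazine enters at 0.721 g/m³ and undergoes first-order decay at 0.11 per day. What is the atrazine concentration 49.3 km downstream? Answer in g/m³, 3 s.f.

0.571 g/m³

Travel time t = 49.3 km / 0.27 m/s = 4.93e+04/0.27 = 1.826e+05 s = 2.113 d.
First-order decay: C = 0.721·exp(−0.11·2.113) = 0.721·0.7926 = 0.5714 g/m³.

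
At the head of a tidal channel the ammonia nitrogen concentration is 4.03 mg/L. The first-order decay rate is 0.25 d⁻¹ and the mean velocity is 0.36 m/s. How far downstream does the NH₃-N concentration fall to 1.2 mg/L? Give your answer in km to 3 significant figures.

From C = C₀·e^(−kt), t = ln(C₀/C)/k = ln(4.03/1.2)/0.25 = 1.211/0.25 = 4.846 d.
Distance = v·t = 0.36 m/s × 4.187e+05 s = 1.507e+05 m = 150.7 km.

151 km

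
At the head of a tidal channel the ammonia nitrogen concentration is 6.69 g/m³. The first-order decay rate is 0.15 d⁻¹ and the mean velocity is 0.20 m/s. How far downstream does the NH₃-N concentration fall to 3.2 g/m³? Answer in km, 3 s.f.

From C = C₀·e^(−kt), t = ln(C₀/C)/k = ln(6.69/3.2)/0.15 = 0.7375/0.15 = 4.916 d.
Distance = v·t = 0.20 m/s × 4.248e+05 s = 8.496e+04 m = 84.96 km.

85.0 km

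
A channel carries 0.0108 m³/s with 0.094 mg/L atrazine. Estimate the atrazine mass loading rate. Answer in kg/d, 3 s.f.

0.0877 kg/d

Mass flux = Q·C = 0.0108 m³/s × 0.094 g/m³ = 0.001015 g/s.
= 0.001015 g/s × 86.4 = 0.08771 kg/d.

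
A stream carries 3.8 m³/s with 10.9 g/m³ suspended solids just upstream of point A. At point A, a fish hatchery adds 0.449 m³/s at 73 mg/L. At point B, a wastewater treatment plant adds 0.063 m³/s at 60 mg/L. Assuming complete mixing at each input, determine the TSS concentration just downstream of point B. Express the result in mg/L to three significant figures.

After input A: C = (3.8·10.9 + 0.449·73) / 4.249 = 17.46 mg/L.
After input B: C = (4.249·17.46 + 0.063·60) / 4.312 = 18.08 mg/L.

18.1 mg/L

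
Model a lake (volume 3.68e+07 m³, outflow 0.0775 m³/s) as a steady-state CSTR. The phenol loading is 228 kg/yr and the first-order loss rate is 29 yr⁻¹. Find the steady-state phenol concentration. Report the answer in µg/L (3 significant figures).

0.213 µg/L

Outflow Q = 0.0775 m³/s × 3.156e+07 s/yr = 2.446e+06 m³/yr.
Steady-state CSTR mass balance: W = Q·C + k·V·C, so C = W/(Q + kV).
Q + kV = 2.446e+06 + 29·3.68e+07 = 1.07e+09 m³/yr.
C = 228/1.07e+09 = 2.132e-07 kg/m³ = 0.0002132 mg/L = 0.2132 µg/L.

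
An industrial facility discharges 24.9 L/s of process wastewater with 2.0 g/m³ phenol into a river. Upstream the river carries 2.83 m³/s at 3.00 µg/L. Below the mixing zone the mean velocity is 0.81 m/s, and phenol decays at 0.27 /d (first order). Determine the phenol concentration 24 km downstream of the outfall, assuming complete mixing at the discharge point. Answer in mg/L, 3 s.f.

0.0186 mg/L

24.9 L/s = 0.0249 m³/s.
3.00 µg/L = 0.003 mg/L.
After complete mixing, C₀ = (0.0249·2 + 2.83·0.003) / 2.855 = 0.02042 mg/L.
Travel time t = 2.4e+04 m / 0.81 m/s = 2.963e+04 s = 0.3429 d.
C = 0.02042·exp(−0.27·0.3429) = 0.02042·0.9116 = 0.01861 mg/L.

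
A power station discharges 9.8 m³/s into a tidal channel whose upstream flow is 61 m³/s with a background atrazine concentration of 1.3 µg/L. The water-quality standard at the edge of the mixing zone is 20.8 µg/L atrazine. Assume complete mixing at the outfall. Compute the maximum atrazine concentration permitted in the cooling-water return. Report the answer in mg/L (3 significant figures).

1.3 µg/L = 0.0013 mg/L.
20.8 µg/L = 0.0208 mg/L.
Mass balance: 0.0208·70.8 = 9.8·Cₑ + 61·0.0013.
Cₑ = (1.473 − 0.0793) / 9.8 = 0.1422 mg/L.

0.142 mg/L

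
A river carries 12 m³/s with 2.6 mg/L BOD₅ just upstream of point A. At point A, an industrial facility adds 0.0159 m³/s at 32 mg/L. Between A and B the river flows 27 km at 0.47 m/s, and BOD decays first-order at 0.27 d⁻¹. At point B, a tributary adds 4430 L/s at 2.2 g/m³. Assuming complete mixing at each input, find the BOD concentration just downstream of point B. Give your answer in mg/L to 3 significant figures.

After input A: C = (12·2.6 + 0.0159·32) / 12.02 = 2.639 mg/L.
Over the 27 km reach to input B (t = 5.745e+04 s = 0.6649 d), decay gives C = 2.639·exp(−0.27·0.6649) = 2.205 mg/L.
4430 L/s = 4.43 m³/s.
After input B: C = (12.02·2.205 + 4.43·2.2) / 16.45 = 2.204 mg/L.

2.20 mg/L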